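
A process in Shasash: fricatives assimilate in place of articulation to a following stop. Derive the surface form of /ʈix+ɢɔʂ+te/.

[ʈiχɢɔste]

/x/ is a voiceless velar fricative. The following trigger /ɢ/ is uvular, so /x/ must become uvular as well.
Changing only its place to uvular gives [χ] — the voiceless uvular fricative.
At the second juncture, /ʂ/ likewise becomes [s] adjacent to /t/.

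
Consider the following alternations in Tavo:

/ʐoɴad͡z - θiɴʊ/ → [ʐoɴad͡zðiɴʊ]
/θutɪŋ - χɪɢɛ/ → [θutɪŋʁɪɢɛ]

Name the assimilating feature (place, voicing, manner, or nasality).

voicing

Underlying /θ/ is realised as [ð] next to /d͡z/; /d͡z/ itself does not change.
/θ/ is voiceless while /d͡z/ is voiced; the output [ð] is voiced, matching the trigger — so the feature that spreads is voicing.
Checking the remaining alternation: /χ/ → [ʁ] after /ŋ/ (voiceless → voiced, matching voiced) — only voicing changes, and always toward the preceding segment.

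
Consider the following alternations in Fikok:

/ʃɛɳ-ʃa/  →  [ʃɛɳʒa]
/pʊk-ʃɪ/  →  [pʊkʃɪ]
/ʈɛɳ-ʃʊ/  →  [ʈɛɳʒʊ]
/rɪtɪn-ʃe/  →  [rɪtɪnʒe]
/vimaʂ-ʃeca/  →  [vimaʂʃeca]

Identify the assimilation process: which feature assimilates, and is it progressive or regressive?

progressive voicing assimilation

Underlying /ʃ/ is realised as [ʒ] next to /ɳ/; /ɳ/ itself does not change.
/ʃ/ is voiceless while /ɳ/ is voiced; the output [ʒ] is voiced, matching the trigger — so the feature that spreads is voicing.
Place and manner are unchanged, so the assimilation is partial, not total.
The other alternating form patterns the same way: /ʃ/ → [ʒ] after /n/ (voiceless → voiced, matching voiced) — only voicing changes, and always toward the preceding segment.
Nothing changes in [pʊkʃɪ], [vimaʂʃeca]: there the adjacent consonants already agree in voicing (/ʃ/ and /k/ are both voiceless; /ʃ/ and /ʂ/ are both voiceless), so these forms are consistent with the same rule.
Since the segment that changes follows the conditioning segment, the assimilation is progressive.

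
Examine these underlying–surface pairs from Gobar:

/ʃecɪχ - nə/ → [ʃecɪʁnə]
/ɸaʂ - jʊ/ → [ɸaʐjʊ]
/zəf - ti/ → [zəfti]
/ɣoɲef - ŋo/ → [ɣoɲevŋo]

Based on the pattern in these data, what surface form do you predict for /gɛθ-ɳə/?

The data show regressive voicing assimilation: /χ/ → [ʁ] before /n/; /ʂ/ → [ʐ] before /j/; /f/ → [v] before /ŋ/. In each pair only voicing changes, matching the following consonant, while place and manner stay constant.
No alternation appears in [zəfti]: there the adjacent consonants already agree in voicing (/f/ and /t/ are both voiceless), so this form is consistent with the same rule.
/θ/ is a voiceless dental fricative. The following trigger /ɳ/ is voiced, so /θ/ must become voiced as well.
A voiced dental fricative is [ð], so the surface segment is [ð].

[gɛðɳə]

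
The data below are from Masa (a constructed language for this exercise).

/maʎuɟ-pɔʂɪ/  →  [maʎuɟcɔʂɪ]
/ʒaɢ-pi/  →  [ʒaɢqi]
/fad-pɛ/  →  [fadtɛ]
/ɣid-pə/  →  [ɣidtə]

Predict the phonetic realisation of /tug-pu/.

The data show progressive place assimilation: /p/ → [c] after /ɟ/; /p/ → [q] after /ɢ/; /p/ → [t] after /d/. In each pair only place changes, matching the preceding consonant, while manner and voice stay constant.
/p/ is a voiceless bilabial stop. The preceding trigger /g/ is velar, so /p/ must become velar as well.
The voiceless velar stop is [k], so /p/ → [k].

[tugku]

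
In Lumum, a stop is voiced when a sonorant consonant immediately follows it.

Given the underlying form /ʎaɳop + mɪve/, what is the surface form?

The rule targets /p/ (voiceless bilabial stop), which sits before the trigger /m/ (voiced).
Changing only its voicing to voiced gives [b] — the voiced bilabial stop.

[ʎaɳobmɪve]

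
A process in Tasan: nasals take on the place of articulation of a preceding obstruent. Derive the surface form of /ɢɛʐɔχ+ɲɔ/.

/ɲ/ is a voiced palatal nasal. The preceding trigger /χ/ is uvular, so /ɲ/ must become uvular as well.
The voiced uvular nasal is [ɴ], so /ɲ/ → [ɴ].

[ɢɛʐɔχɴɔ]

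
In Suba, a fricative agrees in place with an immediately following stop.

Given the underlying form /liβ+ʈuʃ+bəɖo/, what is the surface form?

/β/ is a voiced bilabial fricative. The following trigger /ʈ/ is retroflex, so /β/ must become retroflex as well.
A voiced retroflex fricative is [ʐ], so the surface segment is [ʐ].
At the second juncture, /ʃ/ likewise becomes [ɸ] adjacent to /b/.

[liʐʈuɸbəɖo]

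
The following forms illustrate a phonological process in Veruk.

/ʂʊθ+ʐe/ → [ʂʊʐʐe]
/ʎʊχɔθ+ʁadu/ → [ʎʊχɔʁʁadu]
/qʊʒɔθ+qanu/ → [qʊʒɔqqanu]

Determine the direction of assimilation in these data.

Underlying /θ/ is realised as [ʐ] next to /ʐ/; /ʐ/ itself does not change.
The output [ʐ] is identical to the trigger /ʐ/ — every feature (place, manner, voicing) has been copied — so this is total assimilation.
The remaining alternations confirm this: /θ/ → [ʁ] before /ʁ/; /θ/ → [q] before /q/ — in each case the output is a copy of the following consonant.
The trigger is the following segment, so the direction is regressive (anticipatory).

regressive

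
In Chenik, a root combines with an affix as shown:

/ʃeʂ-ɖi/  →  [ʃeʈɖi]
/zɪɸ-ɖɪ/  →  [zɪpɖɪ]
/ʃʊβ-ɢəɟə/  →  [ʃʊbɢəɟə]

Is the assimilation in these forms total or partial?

partial assimilation

Underlying /ʂ/ is realised as [ʈ] next to /ɖ/; /ɖ/ itself does not change.
/ʂ/ is a fricative while /ɖ/ is a stop; the output [ʈ] is a stop, matching the trigger — so the feature that spreads is manner.
Place and voice are unchanged, so the assimilation is partial, not total.
The same holds elsewhere in the data: /ɸ/ → [p] before /ɖ/ (fricative → stop, matching a stop); /β/ → [b] before /ɢ/ (fricative → stop, matching a stop) — only manner changes, and always toward the following segment.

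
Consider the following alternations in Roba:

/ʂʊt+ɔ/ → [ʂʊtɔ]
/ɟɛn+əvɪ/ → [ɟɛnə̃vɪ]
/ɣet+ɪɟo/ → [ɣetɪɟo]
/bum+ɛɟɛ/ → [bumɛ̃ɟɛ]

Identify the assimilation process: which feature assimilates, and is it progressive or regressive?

The vowel /ə/ surfaces as nasalised [ə̃] next to the preceding nasal /n/ — it has acquired the [+nasal] feature of its neighbour.
The other form shows the same pattern: /ɛ/ → [ɛ̃] after /m/ — each time a vowel is nasalised next to a preceding nasal.
No change occurs in [ʂʊtɔ], [ɣetɪɟo] because the vowel at the boundary is adjacent to an oral consonant, not a nasal (/ɔ/ next to /t/; /ɪ/ next to /t/).
Because the conditioning nasal is to the left of the vowel that changes, the process is progressive (perseverative).

progressive nasality assimilation (vowel nasalisation)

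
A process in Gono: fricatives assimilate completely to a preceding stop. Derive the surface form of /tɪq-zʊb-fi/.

/z/ is the segment targeted by the rule; it sits immediately after /q/, so it assimilates completely and surfaces as [q].
The same rule applies at the second boundary: /f/ → [b] next to /b/.

[tɪqqʊbbi]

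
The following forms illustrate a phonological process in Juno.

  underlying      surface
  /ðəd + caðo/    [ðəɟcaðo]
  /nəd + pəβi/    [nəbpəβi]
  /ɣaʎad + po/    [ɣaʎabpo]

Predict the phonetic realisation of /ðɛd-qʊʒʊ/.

The data show regressive place assimilation: /d/ → [ɟ] before /c/; /d/ → [b] before /p/. In each pair only place changes, matching the following consonant, while manner and voice stay constant.
/d/ is a voiced alveolar stop. The following trigger /q/ is uvular, so /d/ must become uvular as well.
Changing only its place to uvular gives [ɢ] — the voiced uvular stop.

[ðɛɢqʊʒʊ]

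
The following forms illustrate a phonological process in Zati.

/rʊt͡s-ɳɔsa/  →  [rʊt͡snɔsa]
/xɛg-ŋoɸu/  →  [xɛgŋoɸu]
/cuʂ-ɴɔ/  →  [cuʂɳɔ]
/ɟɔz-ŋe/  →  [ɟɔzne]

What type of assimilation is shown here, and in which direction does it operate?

The segment that alternates is /ɳ/, which surfaces as [n] when adjacent to /t͡s/.
The change retroflex → alveolar matches the place of the preceding /t͡s/, identifying this as place assimilation.
Manner and voice are unchanged, so the assimilation is partial, not total.
The other alternating forms pattern the same way: /ɴ/ → [ɳ] after /ʂ/ (uvular → retroflex, matching retroflex); /ŋ/ → [n] after /z/ (velar → alveolar, matching alveolar) — only place changes, and always toward the preceding segment.
Nothing changes in [xɛgŋoɸu]: there the adjacent consonants already agree in place (/ŋ/ and /g/ are both velar), so this form is consistent with the same rule.
Since the segment that changes follows the conditioning segment, the assimilation is progressive.

progressive place assimilation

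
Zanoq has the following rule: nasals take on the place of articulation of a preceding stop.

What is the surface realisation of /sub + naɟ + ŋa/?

The rule targets /n/ (voiced alveolar nasal), which sits after the trigger /b/ (bilabial).
A voiced bilabial nasal is [m], so the surface segment is [m].
The same rule applies at the second boundary: /ŋ/ → [ɲ] next to /ɟ/.

[submaɟɲa]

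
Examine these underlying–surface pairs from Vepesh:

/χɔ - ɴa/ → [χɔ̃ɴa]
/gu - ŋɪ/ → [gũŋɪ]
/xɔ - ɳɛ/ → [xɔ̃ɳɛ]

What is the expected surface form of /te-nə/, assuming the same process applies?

The data show regressive nasality assimilation (vowel nasalisation): /ɔ/ → [ɔ̃] before /ɴ/; /u/ → [ũ] before /ŋ/; /ɔ/ → [ɔ̃] before /ɳ/ — a vowel is nasalised by an immediately following nasal consonant.
/e/ sits next to the nasal /n/ and is therefore nasalised to [ẽ].

[tẽnə]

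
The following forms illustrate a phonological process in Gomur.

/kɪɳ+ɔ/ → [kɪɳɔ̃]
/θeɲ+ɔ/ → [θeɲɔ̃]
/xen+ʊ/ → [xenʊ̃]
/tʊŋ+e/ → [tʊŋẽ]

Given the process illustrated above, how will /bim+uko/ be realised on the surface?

[bimũko]

The data show progressive nasality assimilation (vowel nasalisation): /ɔ/ → [ɔ̃] after /ɳ/; /ɔ/ → [ɔ̃] after /ɲ/; /ʊ/ → [ʊ̃] after /n/; /e/ → [ẽ] after /ŋ/ — a vowel is nasalised by an immediately preceding nasal consonant.
The vowel /u/ is adjacent to the preceding nasal /m/, so it acquires [+nasal] and surfaces as [ũ].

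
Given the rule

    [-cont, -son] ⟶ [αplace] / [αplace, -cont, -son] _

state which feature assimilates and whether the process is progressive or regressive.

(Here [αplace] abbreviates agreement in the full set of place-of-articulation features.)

progressive place assimilation

The shared variable α links the value of the place features (abbreviated [place]) on the target to the same value on the neighbouring segment, so place is the feature that assimilates.
The conditioning segment sits to the left of the focus bar, meaning the trigger precedes the segment that changes — progressive assimilation.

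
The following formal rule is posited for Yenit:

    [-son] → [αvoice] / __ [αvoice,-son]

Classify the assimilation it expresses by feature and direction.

The shared variable α links the value of [voice] on the target to the same value on the neighbouring segment, so voicing is the feature that assimilates.
The conditioning segment sits to the right of the focus bar, meaning the trigger follows the segment that changes — regressive assimilation.

regressive voicing assimilation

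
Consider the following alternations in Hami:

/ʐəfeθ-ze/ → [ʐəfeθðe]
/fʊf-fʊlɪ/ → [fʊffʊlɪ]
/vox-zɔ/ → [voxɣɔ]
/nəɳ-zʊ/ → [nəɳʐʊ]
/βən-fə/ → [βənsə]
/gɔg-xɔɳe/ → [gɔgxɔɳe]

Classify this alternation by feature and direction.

Underlying /z/ is realised as [ð] next to /θ/; /θ/ itself does not change.
The change alveolar → dental matches the place of the preceding /θ/, identifying this as place assimilation.
Manner and voice are unchanged, so the assimilation is partial, not total.
The same holds elsewhere in the data: /z/ → [ɣ] after /x/ (alveolar → velar, matching velar); /z/ → [ʐ] after /ɳ/ (alveolar → retroflex, matching retroflex); /f/ → [s] after /n/ (labiodental → alveolar, matching alveolar) — only place changes, and always toward the preceding segment.
Nothing changes in [fʊffʊlɪ], [gɔgxɔɳe]: there the adjacent consonants already agree in place (/f/ and /f/ are both labiodental; /x/ and /g/ are both velar), so these forms are consistent with the same rule.
Since the segment that changes follows the conditioning segment, the assimilation is progressive.

progressive place assimilation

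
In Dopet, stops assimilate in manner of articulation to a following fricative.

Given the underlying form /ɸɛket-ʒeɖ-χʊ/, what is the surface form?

The rule targets /t/ (voiceless alveolar stop), which sits before the trigger /ʒ/ (fricative).
The voiceless alveolar fricative is [s], so /t/ → [s].
The same rule applies at the second boundary: /ɖ/ → [ʐ] next to /χ/.

[ɸɛkesʒeʐχʊ]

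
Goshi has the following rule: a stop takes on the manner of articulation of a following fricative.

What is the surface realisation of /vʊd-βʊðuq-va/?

/d/ is a voiced alveolar stop. The following trigger /β/ is a fricative, so /d/ must become a fricative as well.
The voiced alveolar fricative is [z], so /d/ → [z].
At the second juncture, /q/ likewise becomes [χ] adjacent to /v/.

[vʊzβʊðuχva]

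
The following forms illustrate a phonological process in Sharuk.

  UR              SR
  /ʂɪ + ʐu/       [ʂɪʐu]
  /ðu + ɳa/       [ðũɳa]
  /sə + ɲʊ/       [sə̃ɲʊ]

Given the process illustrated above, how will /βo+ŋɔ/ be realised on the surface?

The data show regressive nasality assimilation (vowel nasalisation): /u/ → [ũ] before /ɳ/; /ə/ → [ə̃] before /ɲ/ — a vowel is nasalised by an immediately following nasal consonant.
No change occurs in [ʂɪʐu] because the vowel at the boundary is adjacent to an oral consonant, not a nasal (/ɪ/ next to /ʐ/).
/o/ sits next to the nasal /ŋ/ and is therefore nasalised to [õ].

[βõŋɔ]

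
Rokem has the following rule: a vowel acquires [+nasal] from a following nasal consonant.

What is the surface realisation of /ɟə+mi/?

The vowel /ə/ is adjacent to the following nasal /m/, so it acquires [+nasal] and surfaces as [ə̃].

[ɟə̃mi]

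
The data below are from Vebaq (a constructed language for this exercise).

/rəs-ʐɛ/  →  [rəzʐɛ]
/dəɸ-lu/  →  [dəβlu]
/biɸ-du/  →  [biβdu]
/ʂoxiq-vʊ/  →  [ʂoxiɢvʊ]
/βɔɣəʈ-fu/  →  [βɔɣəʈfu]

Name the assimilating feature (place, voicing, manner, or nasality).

voicing

Underlying /s/ is realised as [z] next to /ʐ/; /ʐ/ itself does not change.
/s/ is voiceless while /ʐ/ is voiced; the output [z] is voiced, matching the trigger — so the feature that spreads is voicing.
Checking the remaining alternations: /ɸ/ → [β] before /l/ (voiceless → voiced, matching voiced); /ɸ/ → [β] before /d/ (voiceless → voiced, matching voiced); /q/ → [ɢ] before /v/ (voiceless → voiced, matching voiced) — only voicing changes, and always toward the following segment.
Nothing changes in [βɔɣəʈfu]: there the adjacent consonants already agree in voicing (/ʈ/ and /f/ are both voiceless), so this form is consistent with the same rule.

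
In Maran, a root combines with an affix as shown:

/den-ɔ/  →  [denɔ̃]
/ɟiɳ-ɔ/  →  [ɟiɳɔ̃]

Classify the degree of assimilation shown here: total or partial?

The vowel /ɔ/ surfaces as nasalised [ɔ̃] next to the preceding nasal /n/ — it has acquired the [+nasal] feature of its neighbour.
Likewise in the remaining data: /ɔ/ → [ɔ̃] after /ɳ/ — each time a vowel is nasalised next to a preceding nasal.

partial assimilation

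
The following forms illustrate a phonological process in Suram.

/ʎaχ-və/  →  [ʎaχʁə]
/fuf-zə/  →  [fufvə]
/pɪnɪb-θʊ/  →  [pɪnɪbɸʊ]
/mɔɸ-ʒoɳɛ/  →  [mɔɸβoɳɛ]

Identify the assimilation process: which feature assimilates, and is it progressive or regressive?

Underlying /v/ is realised as [ʁ] next to /χ/; /χ/ itself does not change.
The change labiodental → uvular matches the place of the preceding /χ/, identifying this as place assimilation.
Manner and voice are unchanged, so the assimilation is partial, not total.
The same holds elsewhere in the data: /z/ → [v] after /f/ (alveolar → labiodental, matching labiodental); /θ/ → [ɸ] after /b/ (dental → bilabial, matching bilabial); /ʒ/ → [β] after /ɸ/ (postalveolar → bilabial, matching bilabial) — only place changes, and always toward the preceding segment.
Since the segment that changes follows the conditioning segment, the assimilation is progressive.

progressive place assimilation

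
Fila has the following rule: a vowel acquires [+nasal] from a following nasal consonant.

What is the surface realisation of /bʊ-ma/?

[bʊ̃ma]

The vowel /ʊ/ is adjacent to the following nasal /m/, so it acquires [+nasal] and surfaces as [ʊ̃].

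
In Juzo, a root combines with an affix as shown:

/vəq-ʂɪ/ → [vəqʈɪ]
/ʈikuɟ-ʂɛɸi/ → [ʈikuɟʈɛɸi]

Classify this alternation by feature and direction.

progressive manner assimilation

Comparing underlying and surface forms, /ʂ/ → [ʈ] is the alternation; the neighbouring /q/ is constant.
The change fricative → stop matches the manner of the preceding /q/, identifying this as manner assimilation.
Place and voice are unchanged, so the assimilation is partial, not total.
The same holds elsewhere in the data: /ʂ/ → [ʈ] after /ɟ/ (fricative → stop, matching a stop) — only manner changes, and always toward the preceding segment.
Since the segment that changes follows the conditioning segment, the assimilation is progressive.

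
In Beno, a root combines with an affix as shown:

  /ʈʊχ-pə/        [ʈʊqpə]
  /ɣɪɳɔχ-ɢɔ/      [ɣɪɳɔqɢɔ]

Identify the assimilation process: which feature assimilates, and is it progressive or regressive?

The segment that alternates is /χ/, which surfaces as [q] when adjacent to /p/.
/χ/ is a fricative while /p/ is a stop; the output [q] is a stop, matching the trigger — so the feature that spreads is manner.
Place and voice are unchanged, so the assimilation is partial, not total.
Checking the remaining alternation: /χ/ → [q] before /ɢ/ (fricative → stop, matching a stop) — only manner changes, and always toward the following segment.
Since the segment that changes precedes the conditioning segment, the assimilation is regressive.

regressive manner assimilation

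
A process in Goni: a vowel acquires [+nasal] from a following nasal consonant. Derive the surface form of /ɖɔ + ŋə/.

[ɖɔ̃ŋə]

/ɔ/ sits next to the nasal /ŋ/ and is therefore nasalised to [ɔ̃].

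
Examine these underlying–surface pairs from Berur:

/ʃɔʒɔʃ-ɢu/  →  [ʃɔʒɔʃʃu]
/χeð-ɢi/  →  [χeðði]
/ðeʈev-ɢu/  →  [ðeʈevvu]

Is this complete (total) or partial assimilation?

total assimilation

Comparing underlying and surface forms, /ɢ/ → [ʃ] is the alternation; the neighbouring /ʃ/ is constant.
The output [ʃ] is identical to the trigger /ʃ/ — every feature (place, manner, voicing) has been copied — so this is total assimilation.
The remaining alternations confirm this: /ɢ/ → [ð] after /ð/; /ɢ/ → [v] after /v/ — in each case the output is a copy of the preceding consonant.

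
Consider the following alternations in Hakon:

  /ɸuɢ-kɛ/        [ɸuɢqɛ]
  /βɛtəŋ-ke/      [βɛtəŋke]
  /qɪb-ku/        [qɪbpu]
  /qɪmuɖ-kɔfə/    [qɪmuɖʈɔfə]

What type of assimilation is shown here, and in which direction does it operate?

Underlying /k/ is realised as [q] next to /ɢ/; /ɢ/ itself does not change.
/k/ is velar while /ɢ/ is uvular; the output [q] is uvular, matching the trigger — so the feature that spreads is place.
Manner and voice are unchanged, so the assimilation is partial, not total.
Checking the remaining alternations: /k/ → [p] after /b/ (velar → bilabial, matching bilabial); /k/ → [ʈ] after /ɖ/ (velar → retroflex, matching retroflex) — only place changes, and always toward the preceding segment.
Nothing changes in [βɛtəŋke]: there the adjacent consonants already agree in place (/k/ and /ŋ/ are both velar), so this form is consistent with the same rule.
Since the segment that changes follows the conditioning segment, the assimilation is progressive.

progressive place assimilation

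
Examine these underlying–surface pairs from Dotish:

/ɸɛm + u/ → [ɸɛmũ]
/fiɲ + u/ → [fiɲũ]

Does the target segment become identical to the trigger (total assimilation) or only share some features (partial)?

partial assimilation

The vowel /u/ surfaces as nasalised [ũ] next to the preceding nasal /m/ — it has acquired the [+nasal] feature of its neighbour.
Likewise in the remaining data: /u/ → [ũ] after /ɲ/ — each time a vowel is nasalised next to a preceding nasal.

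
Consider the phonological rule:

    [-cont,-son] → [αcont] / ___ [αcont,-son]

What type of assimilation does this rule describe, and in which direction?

regressive manner assimilation

The shared variable α links the value of [cont] on the target to that of the neighbouring obstruent. [cont] distinguishes stops from fricatives — a manner-of-articulation feature — so this is manner assimilation.
The conditioning segment sits to the right of the focus bar, meaning the trigger follows the segment that changes — regressive assimilation.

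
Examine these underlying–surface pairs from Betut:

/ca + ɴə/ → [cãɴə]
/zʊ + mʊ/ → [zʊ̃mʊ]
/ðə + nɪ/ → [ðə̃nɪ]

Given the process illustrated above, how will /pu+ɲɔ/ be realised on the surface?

The data show regressive nasality assimilation (vowel nasalisation): /a/ → [ã] before /ɴ/; /ʊ/ → [ʊ̃] before /m/; /ə/ → [ə̃] before /n/ — a vowel is nasalised by an immediately following nasal consonant.
/u/ sits next to the nasal /ɲ/ and is therefore nasalised to [ũ].

[pũɲɔ]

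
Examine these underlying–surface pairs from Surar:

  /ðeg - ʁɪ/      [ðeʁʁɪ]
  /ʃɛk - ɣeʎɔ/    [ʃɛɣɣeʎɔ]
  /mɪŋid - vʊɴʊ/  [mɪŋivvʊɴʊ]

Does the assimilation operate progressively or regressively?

regressive

The segment that alternates is /g/, which surfaces as [ʁ] when adjacent to /ʁ/.
The output [ʁ] is identical to the trigger /ʁ/ — every feature (place, manner, voicing) has been copied — so this is total assimilation.
The remaining alternations confirm this: /k/ → [ɣ] before /ɣ/; /d/ → [v] before /v/ — in each case the output is a copy of the following consonant.
The trigger is the following segment, so the direction is regressive (anticipatory).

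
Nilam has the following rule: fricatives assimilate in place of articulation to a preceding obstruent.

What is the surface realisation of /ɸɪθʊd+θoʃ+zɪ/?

The rule targets /θ/ (voiceless dental fricative), which sits after the trigger /d/ (alveolar).
The voiceless alveolar fricative is [s], so /θ/ → [s].
The same rule applies at the second boundary: /z/ → [ʒ] next to /ʃ/.

[ɸɪθʊdsoʃʒɪ]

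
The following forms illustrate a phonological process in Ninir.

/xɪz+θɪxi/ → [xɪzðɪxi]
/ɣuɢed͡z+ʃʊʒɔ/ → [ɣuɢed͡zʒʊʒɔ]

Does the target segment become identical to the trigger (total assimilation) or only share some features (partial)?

Underlying /θ/ is realised as [ð] next to /z/; /z/ itself does not change.
/θ/ is voiceless while /z/ is voiced; the output [ð] is voiced, matching the trigger — so the feature that spreads is voicing.
Place and manner are unchanged, so the assimilation is partial, not total.
The other alternating form patterns the same way: /ʃ/ → [ʒ] after /d͡z/ (voiceless → voiced, matching voiced) — only voicing changes, and always toward the preceding segment.

partial assimilation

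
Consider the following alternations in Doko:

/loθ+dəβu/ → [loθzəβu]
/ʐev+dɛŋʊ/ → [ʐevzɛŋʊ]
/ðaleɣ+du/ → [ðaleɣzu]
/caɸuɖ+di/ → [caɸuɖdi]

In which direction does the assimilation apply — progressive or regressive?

progressive

Comparing underlying and surface forms, /d/ → [z] is the alternation; the neighbouring /θ/ is constant.
The change stop → fricative matches the manner of the preceding /θ/, identifying this as manner assimilation.
Checking the remaining alternations: /d/ → [z] after /v/ (stop → fricative, matching a fricative); /d/ → [z] after /ɣ/ (stop → fricative, matching a fricative) — only manner changes, and always toward the preceding segment.
No alternation appears in [caɸuɖdi]: there the adjacent consonants already agree in manner (/d/ and /ɖ/ are both stops), so this form is consistent with the same rule.
The trigger is the preceding segment, so the direction is progressive (perseverative).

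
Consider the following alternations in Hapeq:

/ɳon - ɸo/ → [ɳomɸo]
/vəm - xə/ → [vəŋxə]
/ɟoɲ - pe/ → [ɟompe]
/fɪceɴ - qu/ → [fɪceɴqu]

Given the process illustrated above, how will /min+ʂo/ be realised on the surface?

The data show regressive place assimilation: /n/ → [m] before /ɸ/; /m/ → [ŋ] before /x/; /ɲ/ → [m] before /p/. In each pair only place changes, matching the following consonant, while manner and voice stay constant.
Nothing changes in [fɪceɴqu]: there the adjacent consonants already agree in place (/ɴ/ and /q/ are both uvular), so this form is consistent with the same rule.
/n/ is a voiced alveolar nasal. The following trigger /ʂ/ is retroflex, so /n/ must become retroflex as well.
Changing only its place to retroflex gives [ɳ] — the voiced retroflex nasal.

[miɳʂo]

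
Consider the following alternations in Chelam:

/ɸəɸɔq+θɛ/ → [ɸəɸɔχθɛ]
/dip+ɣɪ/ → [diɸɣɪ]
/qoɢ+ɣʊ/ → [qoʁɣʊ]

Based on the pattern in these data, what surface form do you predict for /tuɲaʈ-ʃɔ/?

The data show regressive manner assimilation: /q/ → [χ] before /θ/; /p/ → [ɸ] before /ɣ/; /ɢ/ → [ʁ] before /ɣ/. In each pair only manner changes, matching the following consonant, while place and voice stay constant.
The rule targets /ʈ/ (voiceless retroflex stop), which sits before the trigger /ʃ/ (fricative).
A voiceless retroflex fricative is [ʂ], so the surface segment is [ʂ].

[tuɲaʂʃɔ]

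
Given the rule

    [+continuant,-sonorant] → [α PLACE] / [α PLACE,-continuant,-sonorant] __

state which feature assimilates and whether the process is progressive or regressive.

progressive place assimilation

The shared variable α links the value of the place features (abbreviated [PLACE]) on the target to the same value on the neighbouring segment, so place is the feature that assimilates.
The conditioning segment sits to the left of the focus bar, meaning the trigger precedes the segment that changes — progressive assimilation.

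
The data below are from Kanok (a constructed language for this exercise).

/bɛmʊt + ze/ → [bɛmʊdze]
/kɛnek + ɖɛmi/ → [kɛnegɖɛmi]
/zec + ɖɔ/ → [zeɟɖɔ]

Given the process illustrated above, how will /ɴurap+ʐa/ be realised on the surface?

[ɴurabʐa]

The data show regressive voicing assimilation: /t/ → [d] before /z/; /k/ → [g] before /ɖ/; /c/ → [ɟ] before /ɖ/. In each pair only voicing changes, matching the following consonant, while place and manner stay constant.
The rule targets /p/ (voiceless bilabial stop), which sits before the trigger /ʐ/ (voiced).
Changing only its voicing to voiced gives [b] — the voiced bilabial stop.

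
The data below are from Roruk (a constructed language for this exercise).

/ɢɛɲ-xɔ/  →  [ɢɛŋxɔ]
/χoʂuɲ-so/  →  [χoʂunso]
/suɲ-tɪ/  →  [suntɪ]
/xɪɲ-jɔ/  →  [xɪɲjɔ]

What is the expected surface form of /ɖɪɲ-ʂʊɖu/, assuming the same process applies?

The data show regressive place assimilation: /ɲ/ → [ŋ] before /x/; /ɲ/ → [n] before /s/; /ɲ/ → [n] before /t/. In each pair only place changes, matching the following consonant, while manner and voice stay constant.
No alternation appears in [xɪɲjɔ]: there the adjacent consonants already agree in place (/ɲ/ and /j/ are both palatal), so this form is consistent with the same rule.
The rule targets /ɲ/ (voiced palatal nasal), which sits before the trigger /ʂ/ (retroflex).
The voiced retroflex nasal is [ɳ], so /ɲ/ → [ɳ].

[ɖɪɳʂʊɖu]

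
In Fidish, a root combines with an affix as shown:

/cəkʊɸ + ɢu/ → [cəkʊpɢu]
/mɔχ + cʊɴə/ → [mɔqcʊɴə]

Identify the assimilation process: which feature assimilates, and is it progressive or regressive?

regressive manner assimilation

Comparing underlying and surface forms, /ɸ/ → [p] is the alternation; the neighbouring /ɢ/ is constant.
The change fricative → stop matches the manner of the following /ɢ/, identifying this as manner assimilation.
Place and voice are unchanged, so the assimilation is partial, not total.
The same holds elsewhere in the data: /χ/ → [q] before /c/ (fricative → stop, matching a stop) — only manner changes, and always toward the following segment.
Since the segment that changes precedes the conditioning segment, the assimilation is regressive.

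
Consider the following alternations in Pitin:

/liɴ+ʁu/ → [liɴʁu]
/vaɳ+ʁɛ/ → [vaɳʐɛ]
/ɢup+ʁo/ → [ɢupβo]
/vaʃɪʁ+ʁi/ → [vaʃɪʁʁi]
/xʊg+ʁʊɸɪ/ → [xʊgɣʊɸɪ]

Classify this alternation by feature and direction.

progressive place assimilation

The segment that alternates is /ʁ/, which surfaces as [ʐ] when adjacent to /ɳ/.
/ʁ/ is uvular while /ɳ/ is retroflex; the output [ʐ] is retroflex, matching the trigger — so the feature that spreads is place.
Manner and voice are unchanged, so the assimilation is partial, not total.
Checking the remaining alternations: /ʁ/ → [β] after /p/ (uvular → bilabial, matching bilabial); /ʁ/ → [ɣ] after /g/ (uvular → velar, matching velar) — only place changes, and always toward the preceding segment.
No alternation appears in [liɴʁu], [vaʃɪʁʁi]: there the adjacent consonants already agree in place (/ʁ/ and /ɴ/ are both uvular; /ʁ/ and /ʁ/ are both uvular), so these forms are consistent with the same rule.
Since the segment that changes follows the conditioning segment, the assimilation is progressive.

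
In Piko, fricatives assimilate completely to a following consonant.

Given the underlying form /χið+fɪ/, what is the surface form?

[χiffɪ]

/ð/ is the segment targeted by the rule; it sits immediately before /f/, so it assimilates completely and surfaces as [f].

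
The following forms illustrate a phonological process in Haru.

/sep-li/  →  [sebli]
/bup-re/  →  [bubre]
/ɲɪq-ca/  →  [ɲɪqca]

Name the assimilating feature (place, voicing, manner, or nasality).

Comparing underlying and surface forms, /p/ → [b] is the alternation; the neighbouring /l/ is constant.
The change voiceless → voiced matches the voicing of the following /l/, identifying this as voicing assimilation.
The other alternating form patterns the same way: /p/ → [b] before /r/ (voiceless → voiced, matching voiced) — only voicing changes, and always toward the following segment.
Nothing changes in [ɲɪqca]: there the adjacent consonants already agree in voicing (/q/ and /c/ are both voiceless), so this form is consistent with the same rule.

voicing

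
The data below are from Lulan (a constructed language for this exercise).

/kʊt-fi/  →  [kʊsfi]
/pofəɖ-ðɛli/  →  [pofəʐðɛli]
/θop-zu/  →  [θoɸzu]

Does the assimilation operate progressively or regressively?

regressive

Comparing underlying and surface forms, /t/ → [s] is the alternation; the neighbouring /f/ is constant.
The change stop → fricative matches the manner of the following /f/, identifying this as manner assimilation.
The same holds elsewhere in the data: /ɖ/ → [ʐ] before /ð/ (stop → fricative, matching a fricative); /p/ → [ɸ] before /z/ (stop → fricative, matching a fricative) — only manner changes, and always toward the following segment.
The trigger is the following segment, so the direction is regressive (anticipatory).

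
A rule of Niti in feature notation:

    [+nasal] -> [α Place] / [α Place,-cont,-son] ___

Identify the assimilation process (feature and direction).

The shared variable α links the value of the place features (abbreviated [Place]) on the target to the same value on the neighbouring segment, so place is the feature that assimilates.
The conditioning segment sits to the left of the focus bar, meaning the trigger precedes the segment that changes — progressive assimilation.

progressive place assimilation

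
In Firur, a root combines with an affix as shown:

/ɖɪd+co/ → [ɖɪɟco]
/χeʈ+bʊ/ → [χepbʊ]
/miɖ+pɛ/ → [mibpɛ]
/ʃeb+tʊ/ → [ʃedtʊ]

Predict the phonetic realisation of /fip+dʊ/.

The data show regressive place assimilation: /d/ → [ɟ] before /c/; /ʈ/ → [p] before /b/; /ɖ/ → [b] before /p/; /b/ → [d] before /t/. In each pair only place changes, matching the following consonant, while manner and voice stay constant.
/p/ is a voiceless bilabial stop. The following trigger /d/ is alveolar, so /p/ must become alveolar as well.
The voiceless alveolar stop is [t], so /p/ → [t].

[fitdʊ]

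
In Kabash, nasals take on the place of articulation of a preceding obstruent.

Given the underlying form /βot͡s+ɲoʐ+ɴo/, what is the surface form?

[βot͡snoʐɳo]

/ɲ/ is a voiced palatal nasal. The preceding trigger /t͡s/ is alveolar, so /ɲ/ must become alveolar as well.
A voiced alveolar nasal is [n], so the surface segment is [n].
The same rule applies at the second boundary: /ɴ/ → [ɳ] next to /ʐ/.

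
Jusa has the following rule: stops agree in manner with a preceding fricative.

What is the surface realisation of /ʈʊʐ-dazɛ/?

The rule targets /d/ (voiced alveolar stop), which sits after the trigger /ʐ/ (fricative).
A voiced alveolar fricative is [z], so the surface segment is [z].

[ʈʊʐzazɛ]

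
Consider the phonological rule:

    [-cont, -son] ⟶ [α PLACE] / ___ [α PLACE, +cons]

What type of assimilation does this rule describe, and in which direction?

The shared variable α links the value of the place features (abbreviated [PLACE]) on the target to the same value on the neighbouring segment, so place is the feature that assimilates.
Since the environment is written after the underscore, the trigger follows the target; the direction is regressive.

regressive place assimilation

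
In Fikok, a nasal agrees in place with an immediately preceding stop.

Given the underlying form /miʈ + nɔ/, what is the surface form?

[miʈɳɔ]

/n/ is a voiced alveolar nasal. The preceding trigger /ʈ/ is retroflex, so /n/ must become retroflex as well.
The voiced retroflex nasal is [ɳ], so /n/ → [ɳ].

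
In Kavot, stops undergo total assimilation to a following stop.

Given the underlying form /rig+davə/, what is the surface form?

/g/ is the segment targeted by the rule; it sits immediately before /d/, so it assimilates completely and surfaces as [d].

[riddavə]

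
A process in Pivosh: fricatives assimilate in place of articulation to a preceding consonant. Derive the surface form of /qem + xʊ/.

[qemɸʊ]

/x/ is a voiceless velar fricative. The preceding trigger /m/ is bilabial, so /x/ must become bilabial as well.
The voiceless bilabial fricative is [ɸ], so /x/ → [ɸ].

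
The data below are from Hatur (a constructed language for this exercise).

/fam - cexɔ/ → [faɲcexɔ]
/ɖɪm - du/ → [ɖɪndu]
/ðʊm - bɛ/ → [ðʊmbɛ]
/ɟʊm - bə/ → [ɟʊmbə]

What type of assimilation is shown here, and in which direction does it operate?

Underlying /m/ is realised as [ɲ] next to /c/; /c/ itself does not change.
The change bilabial → palatal matches the place of the following /c/, identifying this as place assimilation.
Manner and voice are unchanged, so the assimilation is partial, not total.
The same holds elsewhere in the data: /m/ → [n] before /d/ (bilabial → alveolar, matching alveolar) — only place changes, and always toward the following segment.
No alternation appears in [ðʊmbɛ], [ɟʊmbə]: there the adjacent consonants already agree in place (/m/ and /b/ are both bilabial; /m/ and /b/ are both bilabial), so these forms are consistent with the same rule.
Since the segment that changes precedes the conditioning segment, the assimilation is regressive.

regressive place assimilation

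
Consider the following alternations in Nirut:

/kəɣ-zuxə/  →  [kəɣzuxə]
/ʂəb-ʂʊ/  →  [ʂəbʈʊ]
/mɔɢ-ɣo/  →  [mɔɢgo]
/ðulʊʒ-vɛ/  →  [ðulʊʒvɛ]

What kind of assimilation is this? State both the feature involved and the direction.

Comparing underlying and surface forms, /ʂ/ → [ʈ] is the alternation; the neighbouring /b/ is constant.
The change fricative → stop matches the manner of the preceding /b/, identifying this as manner assimilation.
Place and voice are unchanged, so the assimilation is partial, not total.
Checking the remaining alternation: /ɣ/ → [g] after /ɢ/ (fricative → stop, matching a stop) — only manner changes, and always toward the preceding segment.
Nothing changes in [kəɣzuxə], [ðulʊʒvɛ]: there the adjacent consonants already agree in manner (/z/ and /ɣ/ are both fricatives; /v/ and /ʒ/ are both fricatives), so these forms are consistent with the same rule.
The trigger is the preceding segment, so the direction is progressive (perseverative).

progressive manner assimilation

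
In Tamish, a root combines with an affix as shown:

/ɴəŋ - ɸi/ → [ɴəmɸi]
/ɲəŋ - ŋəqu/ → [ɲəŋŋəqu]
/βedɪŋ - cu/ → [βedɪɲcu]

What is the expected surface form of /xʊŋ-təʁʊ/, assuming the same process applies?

[xʊntəʁʊ]

The data show regressive place assimilation: /ŋ/ → [m] before /ɸ/; /ŋ/ → [ɲ] before /c/. In each pair only place changes, matching the following consonant, while manner and voice stay constant.
No alternation appears in [ɲəŋŋəqu]: there the adjacent consonants already agree in place (/ŋ/ and /ŋ/ are both velar), so this form is consistent with the same rule.
The rule targets /ŋ/ (voiced velar nasal), which sits before the trigger /t/ (alveolar).
A voiced alveolar nasal is [n], so the surface segment is [n].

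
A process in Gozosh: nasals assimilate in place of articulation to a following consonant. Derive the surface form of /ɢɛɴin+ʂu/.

[ɢɛɴiɳʂu]

/n/ is a voiced alveolar nasal. The following trigger /ʂ/ is retroflex, so /n/ must become retroflex as well.
A voiced retroflex nasal is [ɳ], so the surface segment is [ɳ].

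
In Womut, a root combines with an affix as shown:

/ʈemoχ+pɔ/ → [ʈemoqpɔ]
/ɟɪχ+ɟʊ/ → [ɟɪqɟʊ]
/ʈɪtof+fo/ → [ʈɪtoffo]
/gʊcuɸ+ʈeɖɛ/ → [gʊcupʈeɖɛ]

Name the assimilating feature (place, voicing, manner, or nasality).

manner

Underlying /χ/ is realised as [q] next to /p/; /p/ itself does not change.
/χ/ is a fricative while /p/ is a stop; the output [q] is a stop, matching the trigger — so the feature that spreads is manner.
The same holds elsewhere in the data: /χ/ → [q] before /ɟ/ (fricative → stop, matching a stop); /ɸ/ → [p] before /ʈ/ (fricative → stop, matching a stop) — only manner changes, and always toward the following segment.
No alternation appears in [ʈɪtoffo]: there the adjacent consonants already agree in manner (/f/ and /f/ are both fricatives), so this form is consistent with the same rule.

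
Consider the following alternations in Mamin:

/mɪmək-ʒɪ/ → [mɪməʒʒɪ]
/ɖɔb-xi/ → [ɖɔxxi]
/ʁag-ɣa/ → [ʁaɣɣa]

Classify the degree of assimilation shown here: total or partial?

Comparing underlying and surface forms, /k/ → [ʒ] is the alternation; the neighbouring /ʒ/ is constant.
The output [ʒ] is identical to the trigger /ʒ/ — every feature (place, manner, voicing) has been copied — so this is total assimilation.
The remaining alternations confirm this: /b/ → [x] before /x/; /g/ → [ɣ] before /ɣ/ — in each case the output is a copy of the following consonant.

total assimilation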